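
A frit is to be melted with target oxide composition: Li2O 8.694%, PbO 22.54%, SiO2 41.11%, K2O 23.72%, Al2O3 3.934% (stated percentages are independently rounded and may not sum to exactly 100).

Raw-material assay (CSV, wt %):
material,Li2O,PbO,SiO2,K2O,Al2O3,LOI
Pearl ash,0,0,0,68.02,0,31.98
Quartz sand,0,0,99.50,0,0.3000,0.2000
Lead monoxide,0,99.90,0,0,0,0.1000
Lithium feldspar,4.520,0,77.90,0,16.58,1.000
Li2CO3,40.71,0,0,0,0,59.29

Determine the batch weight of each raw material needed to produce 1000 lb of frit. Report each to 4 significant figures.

Mid-chain values are shown rounded to 4 significant digits within the worked lines. Each numeric step holds full precision in all steps — each reported value takes a single rounding. Derived quantities, which include the yield, the five compositions, totals, glass mass, ignition loss, are carried at full precision, exactly as shown in the problem or answer text, using the weight values per 1000 lb of glass.
Target masses of each oxide per 1000 lb frit:
  Li2O: 8.694% × 1000 = 86.94 lb
  PbO: 22.54% × 1000 = 225.4 lb
  SiO2: 41.11% × 1000 = 411.1 lb
  K2O: 23.72% × 1000 = 237.2 lb
  Al2O3: 3.934% × 1000 = 39.34 lb
Mass-balance tally per oxide per the reported batch figures, relative to the basis at hand (oxide sums agree with the targets exact up to rounding of places):
  Li2O: 233.1·0.04520 + 187.7·0.4071 = 86.95 lb (target 86.94 lb)
  PbO: 225.6·0.9990 = 225.4 lb (target 225.4 lb)
  SiO2: 230.7·0.9950 + 233.1·0.7790 = 411.1 lb (target 411.1 lb)
  K2O: 348.7·0.6802 = 237.2 lb (target 237.2 lb)
  Al2O3: 230.7·0.003000 + 233.1·0.1658 = 39.34 lb (target 39.34 lb)
Glass-mass bookkeeping: total charge less LOI = 1000 lb (the targets, summed, come to 1000 lb; the stated basis being 1000 lb — any gap is answer rounding).
Batch grand total — Σ batch = 1226 lb; LOI loss = Σ batch·LOI = 225.8 lb; yield = glass ÷ total batch = 81.58%.

Batch per 1000 lb frit:
  Pearl ash: 348.7 lb
  Quartz sand: 230.7 lb
  Lead monoxide: 225.6 lb
  Lithium feldspar: 233.1 lb
  Li2CO3: 187.7 lb
Total batch = 1226 lb; LOI loss = 225.8 lb; yield = 81.58%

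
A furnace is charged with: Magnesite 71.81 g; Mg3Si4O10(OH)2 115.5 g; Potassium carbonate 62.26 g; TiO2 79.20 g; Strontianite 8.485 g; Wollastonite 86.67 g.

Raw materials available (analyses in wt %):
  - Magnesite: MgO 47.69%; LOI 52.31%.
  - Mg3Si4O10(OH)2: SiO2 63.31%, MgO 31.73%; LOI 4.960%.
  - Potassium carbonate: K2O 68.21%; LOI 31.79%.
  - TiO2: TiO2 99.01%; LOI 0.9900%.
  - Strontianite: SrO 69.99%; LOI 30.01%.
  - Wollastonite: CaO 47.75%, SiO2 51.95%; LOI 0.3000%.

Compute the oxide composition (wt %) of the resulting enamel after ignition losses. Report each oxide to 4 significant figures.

Every computation carries exact precision throughout. Working values are displayed, with 4-significant-digit rounding, within the worked lines. Each reported number is rounded only once — all derived quantities (the yield, the six compositions, net glass mass, the totals, ignition loss) are rebuilt from the batch weights for 357.2 g of glass in full precision as quoted within problem or answer.
Oxide masses out of the charge:
  SrO: 8.485·0.6999 = 5.939 g
  TiO2: 79.20·0.9901 = 78.42 g
  CaO: 86.67·0.4775 = 41.38 g
  SiO2: 115.5·0.6331 + 86.67·0.5195 = 118.1 g
  K2O: 62.26·0.6821 = 42.47 g
  MgO: 71.81·0.4769 + 115.5·0.3173 = 70.89 g
LOI: 71.81·0.5231 + 115.5·0.04960 + 62.26·0.3179 + 79.20·0.009900 + 8.485·0.3001 + 86.67·0.003000 = 66.68 g
The glass mass, total less LOI, = 423.9 − 66.68 = 357.2 g (= Σ oxide masses)
wt % = 100 × oxide mass / glass mass

Glass mass = 357.2 g (batch 423.9 − LOI 66.68).
Composition: SrO 1.662%, TiO2 21.95%, CaO 11.58%, SiO2 33.07%, K2O 11.89%, MgO 19.84%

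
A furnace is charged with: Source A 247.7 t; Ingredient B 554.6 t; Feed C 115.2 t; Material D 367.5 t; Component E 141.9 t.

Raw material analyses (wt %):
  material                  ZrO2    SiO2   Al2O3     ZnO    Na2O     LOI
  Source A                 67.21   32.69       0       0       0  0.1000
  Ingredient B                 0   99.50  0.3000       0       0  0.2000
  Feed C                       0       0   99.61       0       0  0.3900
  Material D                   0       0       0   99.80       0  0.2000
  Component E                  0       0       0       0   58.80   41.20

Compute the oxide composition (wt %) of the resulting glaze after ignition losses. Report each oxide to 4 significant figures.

The working math keeps full precision at all times; in-progress results are shown rounded off to 4 significant figures alongside each step; exactly one rounding goes into every reported result; the derived quantities, which include net glass mass, the five compositions, the yield, ignition loss, totals, are computed in exact precision, exactly as printed in problem or answer, starting from the weights at 1366 t of glass.
Oxide-by-oxide delivered mass:
  ZrO2: 247.7·0.6721 = 166.5 t
  SiO2: 247.7·0.3269 + 554.6·0.9950 = 632.8 t
  Al2O3: 554.6·0.003000 + 115.2·0.9961 = 116.4 t
  ZnO: 367.5·0.9980 = 366.8 t
  Na2O: 141.9·0.5880 = 83.44 t
LOI: 247.7·0.001000 + 554.6·0.002000 + 115.2·0.003900 + 367.5·0.002000 + 141.9·0.4120 = 61.00 t
Resulting glass, batch − LOI: 1427 − 61.00 = 1366 t (matching Σ of the oxides)
percent by weight: oxide/glass ×100

Glass mass = 1366 t (batch 1427 − LOI 61.00).
Composition: ZrO2 12.19%, SiO2 46.33%, Al2O3 8.523%, ZnO 26.85%, Na2O 6.109%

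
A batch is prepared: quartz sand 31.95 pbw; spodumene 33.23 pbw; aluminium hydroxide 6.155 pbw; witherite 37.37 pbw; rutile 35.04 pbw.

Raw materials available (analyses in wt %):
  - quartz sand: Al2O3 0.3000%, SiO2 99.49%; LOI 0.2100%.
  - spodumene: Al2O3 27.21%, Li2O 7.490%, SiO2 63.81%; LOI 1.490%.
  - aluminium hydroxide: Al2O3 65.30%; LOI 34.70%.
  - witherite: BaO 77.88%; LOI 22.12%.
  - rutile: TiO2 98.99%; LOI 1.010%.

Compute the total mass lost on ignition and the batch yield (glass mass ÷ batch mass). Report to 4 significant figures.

Working values are displayed, rounded to four significant figures, within the worked lines — all internal work carries exact precision at each step. Exactly one rounding lands on each reported number. Derived quantities are rebuilt from the weighed amounts on 132.4 pbw of glass at full precision (totals, five oxide percentages, glass mass, yield, ignition loss), as given in the problem or answer text.
Ignition loss by material:
  quartz sand: 31.95 × 0.002100 = 0.06709 pbw
  spodumene: 33.23 × 0.01490 = 0.4951 pbw
  aluminium hydroxide: 6.155 × 0.3470 = 2.136 pbw
  witherite: 37.37 × 0.2212 = 8.266 pbw
  rutile: 35.04 × 0.01010 = 0.3539 pbw
Total LOI = 11.32 pbw
Glass = batch − LOI = 143.7 − 11.32 = 132.4 pbw

LOI loss = 11.32 pbw; glass = 132.4 pbw; yield = 92.13%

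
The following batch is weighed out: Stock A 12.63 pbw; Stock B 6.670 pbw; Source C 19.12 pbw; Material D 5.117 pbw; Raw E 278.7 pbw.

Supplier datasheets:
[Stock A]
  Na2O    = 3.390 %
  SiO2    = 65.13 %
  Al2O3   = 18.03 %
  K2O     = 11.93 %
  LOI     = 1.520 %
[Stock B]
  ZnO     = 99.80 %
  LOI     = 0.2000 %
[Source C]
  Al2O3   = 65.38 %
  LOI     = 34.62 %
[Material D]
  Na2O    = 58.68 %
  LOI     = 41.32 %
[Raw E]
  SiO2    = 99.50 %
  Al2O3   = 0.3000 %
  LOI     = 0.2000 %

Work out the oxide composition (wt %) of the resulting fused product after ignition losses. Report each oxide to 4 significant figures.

Glass mass = 312.7 pbw (batch 322.2 − LOI 9.496).
Composition: ZnO 2.128%, Na2O 1.097%, SiO2 91.30%, Al2O3 4.993%, K2O 0.4818%

All internal work keeps full precision in all steps. In-progress results are displayed rounded to four significant figures. Every reported value is rounded only once; all derived quantities, including yield, LOI, totals, the five compositions, net glass mass, are recomputed from the weighed amounts for 312.7 pbw of glass in full float precision exactly as printed in either problem or answer.
Oxide-by-oxide delivered mass:
  ZnO: 6.670·0.9980 = 6.657 pbw
  Na2O: 12.63·0.03390 + 5.117·0.5868 = 3.431 pbw
  SiO2: 12.63·0.6513 + 278.7·0.9950 = 285.5 pbw
  Al2O3: 12.63·0.1803 + 19.12·0.6538 + 278.7·0.003000 = 15.61 pbw
  K2O: 12.63·0.1193 = 1.507 pbw
LOI: 12.63·0.01520 + 6.670·0.002000 + 19.12·0.3462 + 5.117·0.4132 + 278.7·0.002000 = 9.496 pbw
Glass mass = batch − LOI = 322.2 − 9.496 = 312.7 pbw (= Σ oxide masses)
oxide / glass × 100 gives the wt %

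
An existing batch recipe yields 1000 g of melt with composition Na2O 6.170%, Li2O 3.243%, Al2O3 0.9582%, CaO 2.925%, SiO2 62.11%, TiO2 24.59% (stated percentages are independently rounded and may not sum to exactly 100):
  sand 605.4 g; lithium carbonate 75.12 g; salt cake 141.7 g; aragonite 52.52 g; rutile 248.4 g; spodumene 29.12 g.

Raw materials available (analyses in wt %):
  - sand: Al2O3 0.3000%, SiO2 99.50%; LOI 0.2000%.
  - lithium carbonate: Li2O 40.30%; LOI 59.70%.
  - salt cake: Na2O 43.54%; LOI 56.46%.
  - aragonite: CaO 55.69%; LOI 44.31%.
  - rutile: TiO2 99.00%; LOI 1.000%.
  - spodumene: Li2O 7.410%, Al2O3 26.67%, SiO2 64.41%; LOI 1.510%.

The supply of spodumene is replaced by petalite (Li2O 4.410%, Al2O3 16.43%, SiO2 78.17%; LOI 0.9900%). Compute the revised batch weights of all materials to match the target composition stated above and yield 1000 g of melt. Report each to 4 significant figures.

Revised batch per 1000 g melt:
  sand: 586.8 g
  lithium carbonate: 75.26 g
  salt cake: 141.7 g
  aragonite: 52.52 g
  rutile: 248.4 g
  petalite: 47.61 g
Total batch = 1152 g; LOI loss = 152.3 g

The working math runs at exact precision end to end — working values are rounded off to 4 significant figures when quoted; each reported result is rounded just once; derived quantities (net glass mass, LOI, the totals, the yield, six oxide percentages) are rebuilt in full precision starting from the weights at 1000 g of glass exactly as shown in the problem or the answer.
Per-oxide target masses for 1000 g melt:
  Na2O: 6.170% × 1000 = 61.70 g
  Li2O: 3.243% × 1000 = 32.43 g
  Al2O3: 0.9582% × 1000 = 9.582 g
  CaO: 2.925% × 1000 = 29.25 g
  SiO2: 62.11% × 1000 = 621.1 g
  TiO2: 24.59% × 1000 = 245.9 g
Verifying the oxide balance using the reported weights, for the quoted basis mass (summed amounts equal target values once rounding is allowed for):
  Na2O: 141.7·0.4354 = 61.70 g (target 61.70 g)
  Li2O: 75.26·0.4030 + 47.61·0.04410 = 32.43 g (target 32.43 g)
  Al2O3: 586.8·0.003000 + 47.61·0.1643 = 9.583 g (target 9.582 g)
  CaO: 52.52·0.5569 = 29.25 g (target 29.25 g)
  SiO2: 586.8·0.9950 + 47.61·0.7817 = 621.1 g (target 621.1 g)
  TiO2: 248.4·0.9900 = 245.9 g (target 245.9 g)
Glass-mass bookkeeping: total charge less LOI = 1000 g (summing oxide targets gives 1000 g; stated basis 1000 g — differing by rounding only).
Batch grand total — Σ batch = 1152 g; ignition loss, Σ(batch × LOI) = 152.3 g; yield = glass ÷ total batch = 86.78%.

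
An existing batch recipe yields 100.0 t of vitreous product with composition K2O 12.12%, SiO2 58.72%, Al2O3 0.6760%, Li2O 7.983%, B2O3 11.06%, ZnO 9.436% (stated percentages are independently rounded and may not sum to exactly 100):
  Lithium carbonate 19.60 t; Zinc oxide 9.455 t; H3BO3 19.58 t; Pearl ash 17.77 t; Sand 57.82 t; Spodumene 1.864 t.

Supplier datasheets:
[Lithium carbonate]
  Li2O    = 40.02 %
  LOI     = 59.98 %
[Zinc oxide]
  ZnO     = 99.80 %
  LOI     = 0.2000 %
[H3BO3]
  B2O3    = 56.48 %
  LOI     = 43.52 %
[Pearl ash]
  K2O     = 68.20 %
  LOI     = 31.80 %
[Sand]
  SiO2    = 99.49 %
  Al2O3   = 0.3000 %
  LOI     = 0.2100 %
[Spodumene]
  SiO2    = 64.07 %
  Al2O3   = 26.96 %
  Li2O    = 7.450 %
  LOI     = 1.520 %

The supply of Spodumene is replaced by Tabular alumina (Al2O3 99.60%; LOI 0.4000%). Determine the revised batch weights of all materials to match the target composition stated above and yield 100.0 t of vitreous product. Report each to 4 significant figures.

Revised batch per 100.0 t vitreous product:
  Lithium carbonate: 19.95 t
  Zinc oxide: 9.455 t
  H3BO3: 19.58 t
  Pearl ash: 17.77 t
  Sand: 59.02 t
  Tabular alumina: 0.5009 t
Total batch = 126.3 t; LOI loss = 26.28 t

Working values are rounded to 4 significant figures when displayed. Each numeric step runs at full precision at each step; each reported figure is rounded just once — derived quantities are re-derived using the weight values per 100.0 t of glass in full float precision (the totals, the six compositions, net glass mass, LOI, yield) precisely as stated by either problem or answer.
Target oxide masses per 100.0 t vitreous product:
  K2O: 12.12% × 100.0 = 12.12 t
  SiO2: 58.72% × 100.0 = 58.72 t
  Al2O3: 0.6760% × 100.0 = 0.6760 t
  Li2O: 7.983% × 100.0 = 7.983 t
  B2O3: 11.06% × 100.0 = 11.06 t
  ZnO: 9.436% × 100.0 = 9.436 t
A balance pass over the oxides, applying the batch weights above, relative to the basis at hand (summed amounts equal target values inside rounding margins):
  K2O: 17.77·0.6820 = 12.12 t (target 12.12 t)
  SiO2: 59.02·0.9949 = 58.72 t (target 58.72 t)
  Al2O3: 59.02·0.003000 + 0.5009·0.9960 = 0.6760 t (target 0.6760 t)
  Li2O: 19.95·0.4002 = 7.984 t (target 7.983 t)
  B2O3: 19.58·0.5648 = 11.06 t (target 11.06 t)
  ZnO: 9.455·0.9980 = 9.436 t (target 9.436 t)
Glass-mass closure: the batch minus its LOI: 99.99 t (targets for the oxides total 100.0 t; against the stated basis, 100.0 t — gaps are rounding artifacts).
Batch total: Σ batch = 126.3 t; loss to ignition Σ batch·LOI = 26.28 t; as yield: glass ÷ batch → 79.19%.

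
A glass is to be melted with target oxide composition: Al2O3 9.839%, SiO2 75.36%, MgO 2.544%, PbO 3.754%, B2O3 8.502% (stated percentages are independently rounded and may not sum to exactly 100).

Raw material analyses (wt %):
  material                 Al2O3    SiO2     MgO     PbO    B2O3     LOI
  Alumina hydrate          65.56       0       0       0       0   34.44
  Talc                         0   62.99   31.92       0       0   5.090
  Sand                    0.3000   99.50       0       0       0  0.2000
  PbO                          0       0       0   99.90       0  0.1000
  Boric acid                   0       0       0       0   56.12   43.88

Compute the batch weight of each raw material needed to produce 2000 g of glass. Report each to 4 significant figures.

Batch per 2000 g glass:
  Alumina hydrate: 293.7 g
  Talc: 159.4 g
  Sand: 1414 g
  PbO: 75.16 g
  Boric acid: 303.0 g
Total batch = 2245 g; LOI loss = 245.1 g; yield = 89.08%

Each numeric step holds full precision at all times; intermediates are shown rounded off to 4 significant figures as written. A single rounding finalizes every reported value — all derived quantities are recomputed from the weighed amounts at 2000 g of glass at full float precision (LOI, five oxide percentages, the yield, totals, glass mass) as given in either problem or answer.
The oxide mass targets at 2000 g glass:
  Al2O3: 9.839% × 2000 = 196.8 g
  SiO2: 75.36% × 2000 = 1507 g
  MgO: 2.544% × 2000 = 50.88 g
  PbO: 3.754% × 2000 = 75.08 g
  B2O3: 8.502% × 2000 = 170.0 g
A balance pass over the oxides, with the batch weights as given, against the basis in use (oxide sums agree with the targets once rounding is allowed for):
  Al2O3: 293.7·0.6556 + 1414·0.003000 = 196.8 g (target 196.8 g)
  SiO2: 159.4·0.6299 + 1414·0.9950 = 1507 g (target 1507 g)
  MgO: 159.4·0.3192 = 50.88 g (target 50.88 g)
  PbO: 75.16·0.9990 = 75.08 g (target 75.08 g)
  B2O3: 303.0·0.5612 = 170.0 g (target 170.0 g)
Mass balance on the glass: the batch minus its LOI: 2000 g (summing oxide targets gives 2000 g; versus the stated basis of 2000 g — rounding explains the deltas).
Whole-batch sum: Σ batch = 2245 g; ignition loss, Σ(batch × LOI) = 245.1 g; as yield: glass ÷ batch → 89.08%.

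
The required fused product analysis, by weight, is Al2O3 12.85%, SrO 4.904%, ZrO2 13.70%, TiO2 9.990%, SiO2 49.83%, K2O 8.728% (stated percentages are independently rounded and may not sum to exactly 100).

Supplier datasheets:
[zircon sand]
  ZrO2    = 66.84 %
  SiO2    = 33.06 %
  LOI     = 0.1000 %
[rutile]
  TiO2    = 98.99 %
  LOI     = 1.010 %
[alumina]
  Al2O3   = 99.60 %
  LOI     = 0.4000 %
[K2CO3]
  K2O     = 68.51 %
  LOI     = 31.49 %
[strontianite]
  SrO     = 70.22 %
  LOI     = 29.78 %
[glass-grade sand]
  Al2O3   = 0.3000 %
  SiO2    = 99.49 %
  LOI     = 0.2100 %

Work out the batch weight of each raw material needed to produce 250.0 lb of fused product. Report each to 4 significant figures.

Batch per 250.0 lb fused product:
  zircon sand: 51.24 lb
  rutile: 25.23 lb
  alumina: 31.93 lb
  K2CO3: 31.85 lb
  strontianite: 17.46 lb
  glass-grade sand: 108.2 lb
Total batch = 265.9 lb; LOI loss = 15.89 lb; yield = 94.02%

Intermediates are displayed rounded off to 4 significant digits when written out; every computation maintains full precision at all times — each reported value sees exactly one rounding. All derived quantities, including glass mass, six oxide percentages, yield, the totals, ignition loss, are carried from the weighed amounts at 250.0 lb of glass at full precision precisely as stated by problem or answer.
Per-oxide target masses for 250.0 lb fused product:
  Al2O3: 12.85% × 250.0 = 32.12 lb
  SrO: 4.904% × 250.0 = 12.26 lb
  ZrO2: 13.70% × 250.0 = 34.25 lb
  TiO2: 9.990% × 250.0 = 24.98 lb
  SiO2: 49.83% × 250.0 = 124.6 lb
  K2O: 8.728% × 250.0 = 21.82 lb
Checking each oxide sum using the reported weights, on the stated basis (every target is met by its sum within answer rounding):
  Al2O3: 31.93·0.9960 + 108.2·0.003000 = 32.13 lb (target 32.12 lb)
  SrO: 17.46·0.7022 = 12.26 lb (target 12.26 lb)
  ZrO2: 51.24·0.6684 = 34.25 lb (target 34.25 lb)
  TiO2: 25.23·0.9899 = 24.98 lb (target 24.98 lb)
  SiO2: 51.24·0.3306 + 108.2·0.9949 = 124.6 lb (target 124.6 lb)
  K2O: 31.85·0.6851 = 21.82 lb (target 21.82 lb)
Glass-mass bookkeeping: batch total minus LOI = 250.0 lb (the targets, summed, come to 250.0 lb; against the stated basis, 250.0 lb — rounding explains the deltas).
Batch total: Σ batch = 265.9 lb; the LOI term Σ batch·LOI equals 15.89 lb; yield: glass divided by total = 94.02%.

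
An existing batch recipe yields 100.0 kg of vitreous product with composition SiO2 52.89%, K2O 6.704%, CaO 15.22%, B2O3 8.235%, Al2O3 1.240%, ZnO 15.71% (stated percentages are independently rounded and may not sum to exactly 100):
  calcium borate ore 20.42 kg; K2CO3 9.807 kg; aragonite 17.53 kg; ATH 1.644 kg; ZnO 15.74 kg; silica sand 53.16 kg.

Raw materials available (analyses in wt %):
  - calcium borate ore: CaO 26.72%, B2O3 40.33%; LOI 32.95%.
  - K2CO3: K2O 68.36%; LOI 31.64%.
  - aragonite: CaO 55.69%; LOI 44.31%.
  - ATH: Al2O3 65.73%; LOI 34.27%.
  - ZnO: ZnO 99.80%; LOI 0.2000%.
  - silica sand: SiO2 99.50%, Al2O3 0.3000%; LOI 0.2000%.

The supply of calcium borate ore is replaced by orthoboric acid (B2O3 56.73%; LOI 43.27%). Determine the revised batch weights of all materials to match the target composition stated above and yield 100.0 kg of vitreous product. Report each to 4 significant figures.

Rounding to four significant digits extends to each intermediate as displayed. Each numeric step maintains full precision through the solve; exactly one rounding goes into each reported result. Derived quantities are computed at full float precision (totals, the yield, LOI, the six compositions, glass mass) starting from the weights for 100.0 kg of glass as written in the problem or answer text.
Target oxide masses per 100.0 kg vitreous product:
  SiO2: 52.89% × 100.0 = 52.89 kg
  K2O: 6.704% × 100.0 = 6.704 kg
  CaO: 15.22% × 100.0 = 15.22 kg
  B2O3: 8.235% × 100.0 = 8.235 kg
  Al2O3: 1.240% × 100.0 = 1.240 kg
  ZnO: 15.71% × 100.0 = 15.71 kg
Mass-balance tally per oxide with the batch weights as given, against the basis in use (each sum matches its target mass up to rounding of the answer):
  SiO2: 53.16·0.9950 = 52.89 kg (target 52.89 kg)
  K2O: 9.807·0.6836 = 6.704 kg (target 6.704 kg)
  CaO: 27.33·0.5569 = 15.22 kg (target 15.22 kg)
  B2O3: 14.52·0.5673 = 8.237 kg (target 8.235 kg)
  Al2O3: 1.644·0.6573 + 53.16·0.003000 = 1.240 kg (target 1.240 kg)
  ZnO: 15.74·0.9980 = 15.71 kg (target 15.71 kg)
The glass-mass cross-check: batch Σ − ignition loss = 100.0 kg (the Σ of target masses is 100.0 kg; against the stated basis, 100.0 kg — any gap is answer rounding).
Adding the batch up: Σ batch = 122.2 kg; loss to ignition Σ batch·LOI = 22.20 kg; the yield ratio, glass ÷ batch: 81.84%.

Revised batch per 100.0 kg vitreous product:
  orthoboric acid: 14.52 kg
  K2CO3: 9.807 kg
  aragonite: 27.33 kg
  ATH: 1.644 kg
  ZnO: 15.74 kg
  silica sand: 53.16 kg
Total batch = 122.2 kg; LOI loss = 22.20 kg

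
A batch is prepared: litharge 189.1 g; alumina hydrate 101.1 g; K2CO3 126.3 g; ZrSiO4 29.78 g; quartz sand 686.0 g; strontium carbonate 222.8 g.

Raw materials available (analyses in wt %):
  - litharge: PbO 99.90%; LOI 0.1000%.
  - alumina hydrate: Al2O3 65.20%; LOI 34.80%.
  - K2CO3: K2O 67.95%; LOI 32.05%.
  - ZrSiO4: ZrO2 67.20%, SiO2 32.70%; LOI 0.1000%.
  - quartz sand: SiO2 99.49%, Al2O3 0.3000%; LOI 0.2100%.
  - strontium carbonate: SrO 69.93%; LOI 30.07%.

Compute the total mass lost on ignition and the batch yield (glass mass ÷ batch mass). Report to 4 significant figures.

The whole derivation carries full float precision in every operation — mid-chain values are shown (rounded to four significant figures) in the working. Exactly one rounding is applied to every reported value; all derived quantities are recomputed from the weighed amounts for 1211 g of glass at exact precision (the totals, glass mass, yield, ignition loss, six oxide percentages) as quoted within the question or the answer.
Each material's LOI contribution:
  litharge: 189.1 × 0.001000 = 0.1891 g
  alumina hydrate: 101.1 × 0.3480 = 35.18 g
  K2CO3: 126.3 × 0.3205 = 40.48 g
  ZrSiO4: 29.78 × 0.001000 = 0.02978 g
  quartz sand: 686.0 × 0.002100 = 1.441 g
  strontium carbonate: 222.8 × 0.3007 = 67.00 g
Total LOI = 144.3 g
Glass = batch − LOI = 1355 − 144.3 = 1211 g

LOI loss = 144.3 g; glass = 1211 g; yield = 89.35%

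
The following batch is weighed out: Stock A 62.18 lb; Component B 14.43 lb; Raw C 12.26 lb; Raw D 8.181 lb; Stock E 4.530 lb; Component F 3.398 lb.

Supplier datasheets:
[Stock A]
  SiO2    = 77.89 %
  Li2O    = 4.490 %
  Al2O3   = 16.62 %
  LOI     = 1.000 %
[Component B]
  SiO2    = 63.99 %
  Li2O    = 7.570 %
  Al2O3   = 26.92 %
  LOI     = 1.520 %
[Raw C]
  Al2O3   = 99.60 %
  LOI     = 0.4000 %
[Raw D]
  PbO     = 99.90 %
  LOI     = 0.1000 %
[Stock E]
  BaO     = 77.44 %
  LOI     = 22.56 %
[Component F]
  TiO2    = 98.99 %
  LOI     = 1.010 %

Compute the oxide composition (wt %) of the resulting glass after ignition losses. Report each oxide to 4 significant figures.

Each numeric step carries full precision through every step — values along the way are printed, rounded to 4 significant digits, within the worked lines. Every reported figure carries a single rounding; all derived quantities (six oxide percentages, LOI, totals, net glass mass, yield) are rebuilt from the batch weights per 103.0 lb of glass in full precision as quoted within question or answer.
Per-oxide mass from batch:
  SiO2: 62.18·0.7789 + 14.43·0.6399 = 57.67 lb
  BaO: 4.530·0.7744 = 3.508 lb
  Li2O: 62.18·0.04490 + 14.43·0.07570 = 3.884 lb
  PbO: 8.181·0.9990 = 8.173 lb
  TiO2: 3.398·0.9899 = 3.364 lb
  Al2O3: 62.18·0.1662 + 14.43·0.2692 + 12.26·0.9960 = 26.43 lb
LOI: 62.18·0.01000 + 14.43·0.01520 + 12.26·0.004000 + 8.181·0.001000 + 4.530·0.2256 + 3.398·0.01010 = 1.955 lb
Resulting glass, batch − LOI: 105.0 − 1.955 = 103.0 lb (the oxide masses sum to this)
wt % = 100 × oxide mass / glass mass

Glass mass = 103.0 lb (batch 105.0 − LOI 1.955).
Composition: SiO2 55.97%, BaO 3.405%, Li2O 3.770%, PbO 7.933%, TiO2 3.265%, Al2O3 25.65%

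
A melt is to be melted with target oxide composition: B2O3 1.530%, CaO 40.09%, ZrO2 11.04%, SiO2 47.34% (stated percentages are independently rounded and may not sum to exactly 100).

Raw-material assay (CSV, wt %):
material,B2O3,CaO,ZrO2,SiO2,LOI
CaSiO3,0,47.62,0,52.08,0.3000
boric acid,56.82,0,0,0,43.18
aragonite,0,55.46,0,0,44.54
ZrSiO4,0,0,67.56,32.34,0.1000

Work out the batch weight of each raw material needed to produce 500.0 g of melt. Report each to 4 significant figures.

Batch per 500.0 g melt:
  CaSiO3: 403.8 g
  boric acid: 13.46 g
  aragonite: 14.75 g
  ZrSiO4: 81.71 g
Total batch = 513.7 g; LOI loss = 13.67 g; yield = 97.34%

All arithmetic maintains exact precision throughout — intermediates are printed rounded to 4 significant digits on the page. Each reported result is rounded once only; the derived quantities (ignition loss, four oxide percentages, totals, glass mass, yield) are re-derived in full float precision starting from the weights per 500.0 g of glass, exactly as printed in the question or the answer.
Per-oxide target masses for 500.0 g melt:
  B2O3: 1.530% × 500.0 = 7.650 g
  CaO: 40.09% × 500.0 = 200.4 g
  ZrO2: 11.04% × 500.0 = 55.20 g
  SiO2: 47.34% × 500.0 = 236.7 g
A balance pass over the oxides, per the reported batch figures, at the basis given (sum by sum, the targets are met net of answer rounding effects):
  B2O3: 13.46·0.5682 = 7.648 g (target 7.650 g)
  CaO: 403.8·0.4762 + 14.75·0.5546 = 200.5 g (target 200.4 g)
  ZrO2: 81.71·0.6756 = 55.20 g (target 55.20 g)
  SiO2: 403.8·0.5208 + 81.71·0.3234 = 236.7 g (target 236.7 g)
The glass-mass cross-check: total batch − LOI = 500.0 g (the targets, summed, come to 500.0 g; basis as stated: 500.0 g — gaps are rounding artifacts).
Adding the batch up: Σ batch = 513.7 g; loss to ignition Σ batch·LOI = 13.67 g; glass ÷ batch gives a yield of 97.34%.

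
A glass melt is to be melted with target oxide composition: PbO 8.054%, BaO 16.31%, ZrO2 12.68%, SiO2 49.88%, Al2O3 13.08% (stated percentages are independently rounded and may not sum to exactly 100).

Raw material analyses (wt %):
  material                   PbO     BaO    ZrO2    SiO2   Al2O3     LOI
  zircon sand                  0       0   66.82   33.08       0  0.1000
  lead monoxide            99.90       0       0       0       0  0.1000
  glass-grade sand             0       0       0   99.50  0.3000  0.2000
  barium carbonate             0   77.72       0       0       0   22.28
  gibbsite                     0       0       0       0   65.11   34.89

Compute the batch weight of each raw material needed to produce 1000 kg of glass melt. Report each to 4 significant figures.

Every computation maintains exact precision through the solve; in-progress results are shown, with 4-significant-figure rounding, between the steps; exactly one rounding goes into every reported result; the derived quantities (yield, five oxide percentages, ignition loss, net glass mass, the totals) are re-derived using the weight values at 1000 kg of glass in full precision as set out in problem or answer.
Per-oxide target masses for 1000 kg glass melt:
  PbO: 8.054% × 1000 = 80.54 kg
  BaO: 16.31% × 1000 = 163.1 kg
  ZrO2: 12.68% × 1000 = 126.8 kg
  SiO2: 49.88% × 1000 = 498.8 kg
  Al2O3: 13.08% × 1000 = 130.8 kg
Sums-versus-targets review on the weights just shown, per the basis as stated (summed amounts equal target values once rounding is allowed for):
  PbO: 80.62·0.9990 = 80.54 kg (target 80.54 kg)
  BaO: 209.9·0.7772 = 163.1 kg (target 163.1 kg)
  ZrO2: 189.8·0.6682 = 126.8 kg (target 126.8 kg)
  SiO2: 189.8·0.3308 + 438.2·0.9950 = 498.8 kg (target 498.8 kg)
  Al2O3: 438.2·0.003000 + 198.9·0.6511 = 130.8 kg (target 130.8 kg)
Consistency of the glass mass: batch total minus LOI = 1000 kg (targets for the oxides total 1000 kg; stated basis 1000 kg — rounding explains the deltas).
Batch total: Σ batch = 1117 kg; LOI removed, Σ of batch·LOI: 117.3 kg; yield = glass ÷ total batch = 89.50%.

Batch per 1000 kg glass melt:
  zircon sand: 189.8 kg
  lead monoxide: 80.62 kg
  glass-grade sand: 438.2 kg
  barium carbonate: 209.9 kg
  gibbsite: 198.9 kg
Total batch = 1117 kg; LOI loss = 117.3 kg; yield = 89.50%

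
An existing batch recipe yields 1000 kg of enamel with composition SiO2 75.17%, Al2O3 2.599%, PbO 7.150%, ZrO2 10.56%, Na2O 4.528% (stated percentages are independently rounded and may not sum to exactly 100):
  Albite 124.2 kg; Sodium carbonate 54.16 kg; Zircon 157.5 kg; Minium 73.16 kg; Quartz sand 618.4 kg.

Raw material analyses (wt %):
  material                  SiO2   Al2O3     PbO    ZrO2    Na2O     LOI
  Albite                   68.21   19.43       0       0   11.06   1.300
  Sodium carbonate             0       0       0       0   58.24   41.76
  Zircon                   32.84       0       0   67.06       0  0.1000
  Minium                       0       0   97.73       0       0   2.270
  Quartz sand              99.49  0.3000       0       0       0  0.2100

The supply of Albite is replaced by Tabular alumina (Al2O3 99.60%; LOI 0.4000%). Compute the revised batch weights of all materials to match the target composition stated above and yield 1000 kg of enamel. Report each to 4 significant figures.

Rounding to four significant digits extends to each mid-chain value as shown; all arithmetic keeps full precision through every step. A single rounding yields every reported result; all derived quantities, including yield, five oxide percentages, glass mass, LOI, the totals, are computed starting from the weights per 1000 kg of glass at full float precision, exactly as shown in problem or answer.
Target oxide masses per 1000 kg enamel:
  SiO2: 75.17% × 1000 = 751.7 kg
  Al2O3: 2.599% × 1000 = 25.99 kg
  PbO: 7.150% × 1000 = 71.50 kg
  ZrO2: 10.56% × 1000 = 105.6 kg
  Na2O: 4.528% × 1000 = 45.28 kg
A balance pass over the oxides, using the reported weights, under the basis named above (oxide sums agree with the targets net of answer rounding effects):
  SiO2: 157.5·0.3284 + 703.6·0.9949 = 751.7 kg (target 751.7 kg)
  Al2O3: 23.98·0.9960 + 703.6·0.003000 = 25.99 kg (target 25.99 kg)
  PbO: 73.16·0.9773 = 71.50 kg (target 71.50 kg)
  ZrO2: 157.5·0.6706 = 105.6 kg (target 105.6 kg)
  Na2O: 77.75·0.5824 = 45.28 kg (target 45.28 kg)
The glass-mass cross-check: batch Σ − ignition loss = 1000 kg (summing oxide targets gives 1000 kg; stated basis 1000 kg — deltas are rounding alone).
Summing the batch: Σ batch = 1036 kg; LOI loss = Σ batch·LOI = 35.86 kg; yield = glass ÷ total batch = 96.54%.

Revised batch per 1000 kg enamel:
  Tabular alumina: 23.98 kg
  Sodium carbonate: 77.75 kg
  Zircon: 157.5 kg
  Minium: 73.16 kg
  Quartz sand: 703.6 kg
Total batch = 1036 kg; LOI loss = 35.86 kg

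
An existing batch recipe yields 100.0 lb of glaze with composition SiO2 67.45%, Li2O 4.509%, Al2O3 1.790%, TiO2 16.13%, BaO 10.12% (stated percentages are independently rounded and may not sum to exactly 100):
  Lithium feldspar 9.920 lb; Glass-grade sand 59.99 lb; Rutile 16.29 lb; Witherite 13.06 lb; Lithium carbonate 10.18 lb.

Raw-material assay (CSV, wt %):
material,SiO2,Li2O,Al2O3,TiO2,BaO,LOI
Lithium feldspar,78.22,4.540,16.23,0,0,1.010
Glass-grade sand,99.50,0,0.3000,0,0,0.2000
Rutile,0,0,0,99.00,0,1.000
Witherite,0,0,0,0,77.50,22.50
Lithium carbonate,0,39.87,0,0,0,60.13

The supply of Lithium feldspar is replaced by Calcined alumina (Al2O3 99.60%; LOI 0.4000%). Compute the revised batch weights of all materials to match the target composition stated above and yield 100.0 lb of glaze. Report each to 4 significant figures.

Revised batch per 100.0 lb glaze:
  Calcined alumina: 1.593 lb
  Glass-grade sand: 67.79 lb
  Rutile: 16.29 lb
  Witherite: 13.06 lb
  Lithium carbonate: 11.31 lb
Total batch = 110.0 lb; LOI loss = 10.04 lb

Each numeric step carries exact precision at each step. Values along the way are printed (rounded to 4 significant digits) as written — every reported value takes just one rounding. The derived quantities are carried starting from the weights for 100.0 lb of glass at exact precision (the totals, glass mass, LOI, the yield, five oxide percentages) exactly as shown in problem or answer.
Target oxide masses per 100.0 lb glaze:
  SiO2: 67.45% × 100.0 = 67.45 lb
  Li2O: 4.509% × 100.0 = 4.509 lb
  Al2O3: 1.790% × 100.0 = 1.790 lb
  TiO2: 16.13% × 100.0 = 16.13 lb
  BaO: 10.12% × 100.0 = 10.12 lb
Mass-balance tally per oxide working from each reported weight, relative to the basis at hand (target by target, the sums agree up to rounding of the answer):
  SiO2: 67.79·0.9950 = 67.45 lb (target 67.45 lb)
  Li2O: 11.31·0.3987 = 4.509 lb (target 4.509 lb)
  Al2O3: 1.593·0.9960 + 67.79·0.003000 = 1.790 lb (target 1.790 lb)
  TiO2: 16.29·0.9900 = 16.13 lb (target 16.13 lb)
  BaO: 13.06·0.7750 = 10.12 lb (target 10.12 lb)
Auditing the glass mass value: total batch − LOI = 100.0 lb (per-oxide target masses sum to 100.0 lb; versus the stated basis of 100.0 lb — a pure rounding effect).
Summing the batch: Σ batch = 110.0 lb; LOI removed, Σ of batch·LOI: 10.04 lb; the yield ratio, glass ÷ batch: 90.87%.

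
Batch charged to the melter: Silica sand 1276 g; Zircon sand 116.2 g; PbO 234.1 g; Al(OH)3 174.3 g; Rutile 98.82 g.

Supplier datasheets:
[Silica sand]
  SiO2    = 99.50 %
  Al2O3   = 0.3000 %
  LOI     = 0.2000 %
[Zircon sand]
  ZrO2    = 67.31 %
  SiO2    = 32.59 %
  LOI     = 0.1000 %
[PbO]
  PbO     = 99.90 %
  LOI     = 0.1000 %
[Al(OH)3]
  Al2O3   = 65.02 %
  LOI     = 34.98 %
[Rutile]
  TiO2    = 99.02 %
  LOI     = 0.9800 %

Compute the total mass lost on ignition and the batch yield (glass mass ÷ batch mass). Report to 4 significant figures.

LOI loss = 64.84 g; glass = 1835 g; yield = 96.59%

Every computation maintains full float precision in all steps. Working values are printed rounded to four significant figures between the steps. Exactly one rounding goes into each reported value. All derived quantities are carried starting from the weights per 1835 g of glass at full float precision (the totals, the yield, glass mass, five oxide percentages, ignition loss), as given in question or answer.
Each material's LOI contribution:
  Silica sand: 1276 × 0.002000 = 2.552 g
  Zircon sand: 116.2 × 0.001000 = 0.1162 g
  PbO: 234.1 × 0.001000 = 0.2341 g
  Al(OH)3: 174.3 × 0.3498 = 60.97 g
  Rutile: 98.82 × 0.009800 = 0.9684 g
Total LOI = 64.84 g
Glass = batch − LOI = 1899 − 64.84 = 1835 g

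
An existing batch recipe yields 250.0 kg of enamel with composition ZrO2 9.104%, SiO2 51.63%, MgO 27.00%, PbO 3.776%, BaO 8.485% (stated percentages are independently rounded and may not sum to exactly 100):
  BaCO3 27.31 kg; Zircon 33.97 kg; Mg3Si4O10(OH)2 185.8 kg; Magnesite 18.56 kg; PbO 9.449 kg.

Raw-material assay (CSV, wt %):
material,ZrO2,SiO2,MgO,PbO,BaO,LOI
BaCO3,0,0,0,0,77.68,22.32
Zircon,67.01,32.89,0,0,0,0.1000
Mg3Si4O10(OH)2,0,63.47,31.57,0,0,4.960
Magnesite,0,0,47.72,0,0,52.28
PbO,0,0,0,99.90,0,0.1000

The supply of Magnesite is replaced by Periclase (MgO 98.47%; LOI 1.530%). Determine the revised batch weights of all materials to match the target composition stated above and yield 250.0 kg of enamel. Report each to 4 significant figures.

Working values are shown (rounded to four significant figures) as written — the whole derivation maintains full precision from start to finish. A single rounding yields every reported value — derived quantities are carried in exact precision (net glass mass, the five compositions, totals, ignition loss, the yield) from the weighed amounts for 250.0 kg of glass, exactly as printed in question or answer.
The oxide mass targets at 250.0 kg enamel:
  ZrO2: 9.104% × 250.0 = 22.76 kg
  SiO2: 51.63% × 250.0 = 129.1 kg
  MgO: 27.00% × 250.0 = 67.50 kg
  PbO: 3.776% × 250.0 = 9.440 kg
  BaO: 8.485% × 250.0 = 21.21 kg
Verifying the oxide balance working from each reported weight, at the basis given (target by target, the sums agree up to rounding of the answer):
  ZrO2: 33.97·0.6701 = 22.76 kg (target 22.76 kg)
  SiO2: 33.97·0.3289 + 185.8·0.6347 = 129.1 kg (target 129.1 kg)
  MgO: 185.8·0.3157 + 8.992·0.9847 = 67.51 kg (target 67.50 kg)
  PbO: 9.449·0.9990 = 9.440 kg (target 9.440 kg)
  BaO: 27.31·0.7768 = 21.21 kg (target 21.21 kg)
Auditing the glass mass value: whole batch net of LOI = 250.0 kg (summing oxide targets gives 250.0 kg; stated basis 250.0 kg — deltas are rounding alone).
Batch grand total — Σ batch = 265.5 kg; LOI loss = Σ batch·LOI = 15.49 kg; glass ÷ batch gives a yield of 94.17%.

Revised batch per 250.0 kg enamel:
  BaCO3: 27.31 kg
  Zircon: 33.97 kg
  Mg3Si4O10(OH)2: 185.8 kg
  Periclase: 8.992 kg
  PbO: 9.449 kg
Total batch = 265.5 kg; LOI loss = 15.49 kg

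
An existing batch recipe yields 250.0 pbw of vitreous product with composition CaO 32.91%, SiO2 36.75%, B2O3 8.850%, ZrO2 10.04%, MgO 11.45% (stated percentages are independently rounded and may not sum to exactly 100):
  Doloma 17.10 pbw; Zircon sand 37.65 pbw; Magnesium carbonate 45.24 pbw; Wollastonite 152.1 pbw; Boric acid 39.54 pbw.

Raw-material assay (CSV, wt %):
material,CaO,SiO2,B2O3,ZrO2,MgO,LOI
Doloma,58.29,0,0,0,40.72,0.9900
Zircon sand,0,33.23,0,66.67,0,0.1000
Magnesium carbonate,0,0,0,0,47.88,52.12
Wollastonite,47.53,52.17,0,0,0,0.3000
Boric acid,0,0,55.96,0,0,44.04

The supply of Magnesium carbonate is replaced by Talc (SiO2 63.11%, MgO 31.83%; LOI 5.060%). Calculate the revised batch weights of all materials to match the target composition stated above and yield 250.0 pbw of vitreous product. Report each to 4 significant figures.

In-progress results are shown rounded off to 4 significant digits within the worked lines; every computation runs at full precision from start to finish — each reported result takes just one rounding; derived quantities (the totals, the yield, net glass mass, ignition loss, the five compositions) are carried in full float precision from the batch weights per 250.0 pbw of glass exactly as printed in the problem or the answer.
Target masses of each oxide per 250.0 pbw vitreous product:
  CaO: 32.91% × 250.0 = 82.28 pbw
  SiO2: 36.75% × 250.0 = 91.88 pbw
  B2O3: 8.850% × 250.0 = 22.12 pbw
  ZrO2: 10.04% × 250.0 = 25.10 pbw
  MgO: 11.45% × 250.0 = 28.62 pbw
A balance pass over the oxides, per the reported batch figures, for the quoted basis mass (sum by sum, the targets are met once rounding is allowed for):
  CaO: 46.78·0.5829 + 115.7·0.4753 = 82.26 pbw (target 82.28 pbw)
  SiO2: 37.65·0.3323 + 30.09·0.6311 + 115.7·0.5217 = 91.86 pbw (target 91.88 pbw)
  B2O3: 39.54·0.5596 = 22.13 pbw (target 22.12 pbw)
  ZrO2: 37.65·0.6667 = 25.10 pbw (target 25.10 pbw)
  MgO: 46.78·0.4072 + 30.09·0.3183 = 28.63 pbw (target 28.62 pbw)
Consistency of the glass mass: net batch after ignition = 250.0 pbw (the targets, summed, come to 250.0 pbw; against the stated basis, 250.0 pbw — any gap is answer rounding).
Summing the batch: Σ batch = 269.8 pbw; ignition loss, Σ(batch × LOI) = 19.78 pbw; the yield ratio, glass ÷ batch: 92.67%.

Revised batch per 250.0 pbw vitreous product:
  Doloma: 46.78 pbw
  Zircon sand: 37.65 pbw
  Talc: 30.09 pbw
  Wollastonite: 115.7 pbw
  Boric acid: 39.54 pbw
Total batch = 269.8 pbw; LOI loss = 19.78 pbw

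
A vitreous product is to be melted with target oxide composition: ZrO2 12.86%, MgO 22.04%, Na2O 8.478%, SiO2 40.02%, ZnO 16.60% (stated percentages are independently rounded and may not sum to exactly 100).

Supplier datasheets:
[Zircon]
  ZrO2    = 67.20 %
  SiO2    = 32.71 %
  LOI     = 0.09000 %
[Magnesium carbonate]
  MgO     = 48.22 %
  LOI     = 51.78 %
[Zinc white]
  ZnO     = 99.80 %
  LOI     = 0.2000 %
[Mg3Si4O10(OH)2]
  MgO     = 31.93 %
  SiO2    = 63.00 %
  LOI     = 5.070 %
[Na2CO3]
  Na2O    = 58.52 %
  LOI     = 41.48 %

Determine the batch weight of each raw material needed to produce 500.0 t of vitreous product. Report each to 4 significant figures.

Batch per 500.0 t vitreous product:
  Zircon: 95.68 t
  Magnesium carbonate: 51.11 t
  Zinc white: 83.17 t
  Mg3Si4O10(OH)2: 267.9 t
  Na2CO3: 72.44 t
Total batch = 570.3 t; LOI loss = 70.35 t; yield = 87.66%

Intermediates are printed (rounded to 4 significant digits) between the steps — every computation holds exact precision all the way through. Each reported value is rounded just once — the derived quantities, which include ignition loss, totals, glass mass, yield, the five compositions, are carried in full precision, as they appear in question or answer, starting from the weights at 500.0 t of glass.
Oxide mass targets, per 500.0 t vitreous product:
  ZrO2: 12.86% × 500.0 = 64.30 t
  MgO: 22.04% × 500.0 = 110.2 t
  Na2O: 8.478% × 500.0 = 42.39 t
  SiO2: 40.02% × 500.0 = 200.1 t
  ZnO: 16.60% × 500.0 = 83.00 t
Verifying the oxide balance on the weights just shown, at the basis given (each sum matches its target mass modulo rounding of the values):
  ZrO2: 95.68·0.6720 = 64.30 t (target 64.30 t)
  MgO: 51.11·0.4822 + 267.9·0.3193 = 110.2 t (target 110.2 t)
  Na2O: 72.44·0.5852 = 42.39 t (target 42.39 t)
  SiO2: 95.68·0.3271 + 267.9·0.6300 = 200.1 t (target 200.1 t)
  ZnO: 83.17·0.9980 = 83.00 t (target 83.00 t)
Glass-mass bookkeeping: Σ batch − LOI loss = 500.0 t (the Σ of target masses is 500.0 t; basis as stated: 500.0 t — deltas are rounding alone).
Whole-batch sum: Σ batch = 570.3 t; LOI loss = Σ batch·LOI = 70.35 t; glass ÷ batch gives a yield of 87.66%.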